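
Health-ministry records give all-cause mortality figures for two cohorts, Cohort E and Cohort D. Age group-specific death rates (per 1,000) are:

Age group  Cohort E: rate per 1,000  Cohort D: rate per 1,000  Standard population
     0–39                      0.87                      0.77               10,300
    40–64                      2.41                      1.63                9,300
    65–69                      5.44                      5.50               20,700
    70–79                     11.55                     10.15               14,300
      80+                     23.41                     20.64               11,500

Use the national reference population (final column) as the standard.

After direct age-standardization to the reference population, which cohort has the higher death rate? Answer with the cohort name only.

Cohort E

Standard total = 66,100; weights = 0.1558, 0.1407, 0.3132, 0.2163, 0.1740.
Cohort E: 0.1558×0.87 + 0.1407×2.41 + 0.3132×5.44 + 0.2163×11.55 + 0.1740×23.41 = 8.7498 per 1,000.
Cohort D: 0.1558×0.77 + 0.1407×1.63 + 0.3132×5.50 + 0.2163×10.15 + 0.1740×20.64 = 7.8585 per 1,000.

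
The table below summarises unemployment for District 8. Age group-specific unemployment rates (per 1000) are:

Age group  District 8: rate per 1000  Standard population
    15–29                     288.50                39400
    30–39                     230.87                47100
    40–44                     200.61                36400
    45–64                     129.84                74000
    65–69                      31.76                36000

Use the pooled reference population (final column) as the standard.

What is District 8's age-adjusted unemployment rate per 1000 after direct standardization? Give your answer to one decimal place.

Standard total = 232900; weights = 0.1692, 0.2022, 0.1563, 0.3177, 0.1546.
Standardized rate: 0.1692×288.50 + 0.2022×230.87 + 0.1563×200.61 + 0.3177×129.84 + 0.1546×31.76 = 173.0125 per 1000.

173.0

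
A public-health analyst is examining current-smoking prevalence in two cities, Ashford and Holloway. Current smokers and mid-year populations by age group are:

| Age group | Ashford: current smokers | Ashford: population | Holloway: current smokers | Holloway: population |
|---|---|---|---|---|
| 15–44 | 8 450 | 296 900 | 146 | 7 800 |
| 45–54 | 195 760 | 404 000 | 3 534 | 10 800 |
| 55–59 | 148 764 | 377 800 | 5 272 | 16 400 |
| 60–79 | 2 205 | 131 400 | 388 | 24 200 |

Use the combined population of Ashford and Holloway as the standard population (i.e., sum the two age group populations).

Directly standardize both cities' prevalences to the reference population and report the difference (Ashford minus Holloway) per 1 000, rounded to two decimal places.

Age-specific rates per 1 000 for Ashford: 28.461, 484.554, 393.764, 16.781.
For Holloway: 18.718, 327.222, 321.463, 16.033.
Combined standard total = 1 269 300; weights = 0.2401, 0.3268, 0.3106, 0.1226.
Ashford: 0.2401×28.461 + 0.3268×484.554 + 0.3106×393.764 + 0.1226×16.781 = 289.5281 per 1 000.
Holloway: 0.2401×18.718 + 0.3268×327.222 + 0.3106×321.463 + 0.1226×16.033 = 213.2284 per 1 000.
Difference = 289.5281 − 213.2284 = 76.2997.

76.30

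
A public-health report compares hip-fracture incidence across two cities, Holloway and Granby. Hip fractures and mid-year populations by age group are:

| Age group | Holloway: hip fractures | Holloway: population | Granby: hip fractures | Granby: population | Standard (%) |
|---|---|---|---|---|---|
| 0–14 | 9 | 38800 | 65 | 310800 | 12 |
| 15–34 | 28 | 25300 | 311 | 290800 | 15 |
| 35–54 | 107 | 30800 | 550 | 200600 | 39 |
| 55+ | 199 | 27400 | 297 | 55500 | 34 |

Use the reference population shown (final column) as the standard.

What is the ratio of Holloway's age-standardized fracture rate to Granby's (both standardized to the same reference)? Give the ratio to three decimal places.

1.307

Age-specific rates per 100000 for Holloway: 23.20, 110.67, 347.40, 726.28.
For Granby: 20.91, 106.95, 274.18, 535.14.
Standard weights: 0.12, 0.15, 0.39, 0.34.
Holloway: 0.1200×23.20 + 0.1500×110.67 + 0.3900×347.40 + 0.3400×726.28 = 401.8056 per 100000.
Granby: 0.1200×20.91 + 0.1500×106.95 + 0.3900×274.18 + 0.3400×535.14 = 307.4268 per 100000.
Ratio = 401.8056 ÷ 307.4268 = 1.30700.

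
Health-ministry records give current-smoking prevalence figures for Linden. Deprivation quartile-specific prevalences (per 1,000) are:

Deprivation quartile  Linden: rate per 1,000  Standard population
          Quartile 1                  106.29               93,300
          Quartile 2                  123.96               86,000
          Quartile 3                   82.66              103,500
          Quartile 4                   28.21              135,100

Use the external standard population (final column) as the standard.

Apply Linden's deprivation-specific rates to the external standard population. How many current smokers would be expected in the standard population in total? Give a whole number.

Expected current smokers = Σ (standard pop × deprivation-specific rate ÷ 1,000)
= 93,300×106.29/1,000 + 86,000×123.96/1,000 + 103,500×82.66/1,000 + 135,100×28.21/1,000
= 9916.86 + 10660.56 + 8555.31 + 3811.17 = 32943.90.

32944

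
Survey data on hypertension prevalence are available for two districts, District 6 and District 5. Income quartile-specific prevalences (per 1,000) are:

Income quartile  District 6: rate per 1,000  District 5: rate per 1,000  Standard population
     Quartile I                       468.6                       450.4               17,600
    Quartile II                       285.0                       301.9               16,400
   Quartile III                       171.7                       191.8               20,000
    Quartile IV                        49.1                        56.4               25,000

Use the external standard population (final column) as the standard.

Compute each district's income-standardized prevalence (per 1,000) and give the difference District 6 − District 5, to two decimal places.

Standard total = 79,000; weights = 0.2228, 0.2076, 0.2532, 0.3165.
District 6: 0.2228×468.6 + 0.2076×285.0 + 0.2532×171.7 + 0.3165×49.1 = 222.5678 per 1,000.
District 5: 0.2228×450.4 + 0.2076×301.9 + 0.2532×191.8 + 0.3165×56.4 = 229.4203 per 1,000.
Difference = 222.5678 − 229.4203 = -6.8524.

-6.85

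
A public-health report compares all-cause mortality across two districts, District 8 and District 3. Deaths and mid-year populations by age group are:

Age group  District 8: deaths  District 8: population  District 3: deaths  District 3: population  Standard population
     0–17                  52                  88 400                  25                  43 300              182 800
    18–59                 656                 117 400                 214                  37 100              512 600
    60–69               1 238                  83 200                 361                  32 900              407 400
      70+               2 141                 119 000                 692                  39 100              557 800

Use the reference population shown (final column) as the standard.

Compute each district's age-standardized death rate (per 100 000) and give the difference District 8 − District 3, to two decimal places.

100.26

Age-specific rates per 100 000 for District 8: 58.82, 558.77, 1487.98, 1799.16.
For District 3: 57.74, 576.82, 1097.26, 1769.82.
Standard total = 1 660 600; weights = 0.1101, 0.3087, 0.2453, 0.3359.
District 8: 0.1101×58.82 + 0.3087×558.77 + 0.2453×1487.98 + 0.3359×1799.16 = 1148.3529 per 100 000.
District 3: 0.1101×57.74 + 0.3087×576.82 + 0.2453×1097.26 + 0.3359×1769.82 = 1048.0932 per 100 000.
Difference = 1148.3529 − 1048.0932 = 100.2597.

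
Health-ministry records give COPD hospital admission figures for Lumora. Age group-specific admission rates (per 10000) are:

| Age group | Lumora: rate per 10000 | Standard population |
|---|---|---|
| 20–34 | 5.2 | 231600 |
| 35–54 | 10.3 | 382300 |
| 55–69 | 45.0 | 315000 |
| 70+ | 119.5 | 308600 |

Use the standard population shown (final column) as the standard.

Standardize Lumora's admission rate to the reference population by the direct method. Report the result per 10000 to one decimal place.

45.4

Standard total = 1237500; weights = 0.1872, 0.3089, 0.2545, 0.2494.
Standardized rate: 0.1872×5.2 + 0.3089×10.3 + 0.2545×45.0 + 0.2494×119.5 = 45.4099 per 10000.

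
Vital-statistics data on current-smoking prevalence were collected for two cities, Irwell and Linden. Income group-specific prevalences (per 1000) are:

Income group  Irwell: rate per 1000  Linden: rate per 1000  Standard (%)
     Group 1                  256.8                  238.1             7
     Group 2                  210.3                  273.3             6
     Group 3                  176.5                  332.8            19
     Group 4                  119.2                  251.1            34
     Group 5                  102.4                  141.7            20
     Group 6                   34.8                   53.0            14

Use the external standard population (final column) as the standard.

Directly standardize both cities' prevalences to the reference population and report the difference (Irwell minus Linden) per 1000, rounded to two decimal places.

Standard weights: 0.07, 0.06, 0.19, 0.34, 0.20, 0.14.
Irwell: 0.0700×256.8 + 0.0600×210.3 + 0.1900×176.5 + 0.3400×119.2 + 0.2000×102.4 + 0.1400×34.8 = 130.0090 per 1000.
Linden: 0.0700×238.1 + 0.0600×273.3 + 0.1900×332.8 + 0.3400×251.1 + 0.2000×141.7 + 0.1400×53.0 = 217.4310 per 1000.
Difference = 130.0090 − 217.4310 = -87.4220.

-87.42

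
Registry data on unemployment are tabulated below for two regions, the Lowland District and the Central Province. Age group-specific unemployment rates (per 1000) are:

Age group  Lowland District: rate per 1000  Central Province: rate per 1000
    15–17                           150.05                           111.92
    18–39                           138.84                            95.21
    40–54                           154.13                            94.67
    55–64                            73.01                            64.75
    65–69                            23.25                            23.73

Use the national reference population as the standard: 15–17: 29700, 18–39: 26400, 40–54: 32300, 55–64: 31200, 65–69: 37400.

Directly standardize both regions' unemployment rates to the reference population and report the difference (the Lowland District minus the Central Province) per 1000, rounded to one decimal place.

28.3

Standard total = 157000; weights = 0.1892, 0.1682, 0.2057, 0.1987, 0.2382.
The Lowland District: 0.1892×150.05 + 0.1682×138.84 + 0.2057×154.13 + 0.1987×73.01 + 0.2382×23.25 = 103.4887 per 1000.
The Central Province: 0.1892×111.92 + 0.1682×95.21 + 0.2057×94.67 + 0.1987×64.75 + 0.2382×23.73 = 75.1791 per 1000.
Difference = 103.4887 − 75.1791 = 28.3096.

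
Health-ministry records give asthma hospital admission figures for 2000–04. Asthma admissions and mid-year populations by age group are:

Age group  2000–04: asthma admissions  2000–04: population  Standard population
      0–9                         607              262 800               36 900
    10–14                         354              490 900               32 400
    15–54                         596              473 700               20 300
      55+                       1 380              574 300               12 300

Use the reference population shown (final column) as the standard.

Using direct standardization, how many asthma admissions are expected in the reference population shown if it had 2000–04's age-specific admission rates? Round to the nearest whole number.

Age-specific rates per 10 000 for 2000–04: 23.10, 7.21, 12.58, 24.03.
Expected asthma admissions = Σ (standard pop × age-specific rate ÷ 10 000)
= 36 900×23.10/10 000 + 32 400×7.21/10 000 + 20 300×12.58/10 000 + 12 300×24.03/10 000
= 85.23 + 23.36 + 25.54 + 29.56 = 163.69.

164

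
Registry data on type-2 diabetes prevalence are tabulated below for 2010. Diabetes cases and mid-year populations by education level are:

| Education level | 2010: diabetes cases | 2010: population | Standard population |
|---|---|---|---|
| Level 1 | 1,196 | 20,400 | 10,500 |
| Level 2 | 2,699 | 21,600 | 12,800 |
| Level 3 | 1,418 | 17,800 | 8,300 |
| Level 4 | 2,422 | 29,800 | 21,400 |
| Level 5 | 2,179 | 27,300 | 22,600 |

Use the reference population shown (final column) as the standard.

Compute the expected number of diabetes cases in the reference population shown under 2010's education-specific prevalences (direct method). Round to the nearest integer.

Education-specific rates per 1,000 for 2010: 58.627, 124.954, 79.663, 81.275, 79.817.
Expected diabetes cases = Σ (standard pop × education-specific rate ÷ 1,000)
= 10,500×58.627/1,000 + 12,800×124.954/1,000 + 8,300×79.663/1,000 + 21,400×81.275/1,000 + 22,600×79.817/1,000
= 615.59 + 1599.41 + 661.20 + 1739.29 + 1803.86 = 6419.35.

6419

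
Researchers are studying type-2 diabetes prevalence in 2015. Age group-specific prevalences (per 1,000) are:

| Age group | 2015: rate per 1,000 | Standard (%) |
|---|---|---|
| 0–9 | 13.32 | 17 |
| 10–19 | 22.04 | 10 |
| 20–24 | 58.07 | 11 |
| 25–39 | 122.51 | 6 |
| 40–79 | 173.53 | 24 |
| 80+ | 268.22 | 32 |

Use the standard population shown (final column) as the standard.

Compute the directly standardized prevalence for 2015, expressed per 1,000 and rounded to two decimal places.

Standard weights: 0.17, 0.10, 0.11, 0.06, 0.24, 0.32.
Standardized rate: 0.1700×13.32 + 0.1000×22.04 + 0.1100×58.07 + 0.0600×122.51 + 0.2400×173.53 + 0.3200×268.22 = 145.6843 per 1,000.

145.68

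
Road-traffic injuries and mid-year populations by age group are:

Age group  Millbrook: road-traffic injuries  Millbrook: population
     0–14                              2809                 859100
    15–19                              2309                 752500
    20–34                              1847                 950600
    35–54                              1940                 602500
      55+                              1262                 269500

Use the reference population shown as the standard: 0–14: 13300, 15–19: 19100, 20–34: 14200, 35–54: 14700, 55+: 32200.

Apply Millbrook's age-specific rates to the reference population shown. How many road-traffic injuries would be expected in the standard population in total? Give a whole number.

Age-specific rates per 100000 for Millbrook: 326.97, 306.84, 194.30, 321.99, 468.27.
Expected road-traffic injuries = Σ (standard pop × age-specific rate ÷ 100000)
= 13300×326.97/100000 + 19100×306.84/100000 + 14200×194.30/100000 + 14700×321.99/100000 + 32200×468.27/100000
= 43.49 + 58.61 + 27.59 + 47.33 + 150.78 = 327.80.

328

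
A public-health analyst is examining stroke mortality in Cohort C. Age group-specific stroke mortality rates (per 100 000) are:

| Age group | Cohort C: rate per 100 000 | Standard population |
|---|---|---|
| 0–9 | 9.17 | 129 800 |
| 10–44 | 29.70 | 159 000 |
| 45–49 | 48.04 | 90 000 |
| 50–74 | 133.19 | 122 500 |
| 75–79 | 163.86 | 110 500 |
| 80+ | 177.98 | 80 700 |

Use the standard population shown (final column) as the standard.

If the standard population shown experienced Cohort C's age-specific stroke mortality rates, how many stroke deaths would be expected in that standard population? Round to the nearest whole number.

Expected stroke deaths = Σ (standard pop × age-specific rate ÷ 100 000)
= 129 800×9.17/100 000 + 159 000×29.70/100 000 + 90 000×48.04/100 000 + 122 500×133.19/100 000 + 110 500×163.86/100 000 + 80 700×177.98/100 000
= 11.90 + 47.22 + 43.24 + 163.16 + 181.07 + 143.63 = 590.21.

590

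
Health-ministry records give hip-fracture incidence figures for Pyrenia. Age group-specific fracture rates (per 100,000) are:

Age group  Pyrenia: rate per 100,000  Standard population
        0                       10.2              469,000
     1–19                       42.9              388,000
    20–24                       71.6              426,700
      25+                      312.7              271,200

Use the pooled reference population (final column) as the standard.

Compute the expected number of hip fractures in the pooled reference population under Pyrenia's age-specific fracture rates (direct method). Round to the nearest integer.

1368

Expected hip fractures = Σ (standard pop × age-specific rate ÷ 100,000)
= 469,000×10.2/100,000 + 388,000×42.9/100,000 + 426,700×71.6/100,000 + 271,200×312.7/100,000
= 47.84 + 166.45 + 305.52 + 848.04 = 1367.85.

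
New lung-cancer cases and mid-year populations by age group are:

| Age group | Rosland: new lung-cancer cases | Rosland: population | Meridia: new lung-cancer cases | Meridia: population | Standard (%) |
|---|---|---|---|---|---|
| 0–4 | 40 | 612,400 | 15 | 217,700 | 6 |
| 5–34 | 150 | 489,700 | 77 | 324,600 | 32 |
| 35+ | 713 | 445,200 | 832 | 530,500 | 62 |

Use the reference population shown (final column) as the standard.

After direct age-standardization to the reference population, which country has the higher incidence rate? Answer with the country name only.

Age-specific rates per 100,000 for Rosland: 6.53, 30.63, 160.15.
For Meridia: 6.89, 23.72, 156.83.
Standard weights: 0.06, 0.32, 0.62.
Rosland: 0.0600×6.53 + 0.3200×30.63 + 0.6200×160.15 = 109.4885 per 100,000.
Meridia: 0.0600×6.89 + 0.3200×23.72 + 0.6200×156.83 = 105.2409 per 100,000.
The crude rates (58.36 vs 86.13) would put Meridia higher, but that reflects its age composition; once standardized to a common age structure, Rosland has the higher underlying rate.

Rosland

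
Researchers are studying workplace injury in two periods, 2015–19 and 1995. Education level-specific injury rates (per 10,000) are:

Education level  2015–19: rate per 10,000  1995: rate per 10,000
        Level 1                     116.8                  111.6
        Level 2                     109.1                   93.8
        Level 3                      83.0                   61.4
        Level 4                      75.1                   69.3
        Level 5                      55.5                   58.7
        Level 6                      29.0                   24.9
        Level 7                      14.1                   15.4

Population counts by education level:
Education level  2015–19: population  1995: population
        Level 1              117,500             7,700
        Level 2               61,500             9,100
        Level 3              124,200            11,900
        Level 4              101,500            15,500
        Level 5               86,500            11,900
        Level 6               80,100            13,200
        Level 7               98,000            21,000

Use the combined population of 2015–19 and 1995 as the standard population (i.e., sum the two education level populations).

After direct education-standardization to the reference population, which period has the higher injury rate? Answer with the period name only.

2015–19

Combined standard total = 759,600; weights = 0.1648, 0.0929, 0.1792, 0.1540, 0.1295, 0.1228, 0.1567.
2015–19: 0.1648×116.8 + 0.0929×109.1 + 0.1792×83.0 + 0.1540×75.1 + 0.1295×55.5 + 0.1228×29.0 + 0.1567×14.1 = 68.7910 per 10,000.
1995: 0.1648×111.6 + 0.0929×93.8 + 0.1792×61.4 + 0.1540×69.3 + 0.1295×58.7 + 0.1228×24.9 + 0.1567×15.4 = 61.8629 per 10,000.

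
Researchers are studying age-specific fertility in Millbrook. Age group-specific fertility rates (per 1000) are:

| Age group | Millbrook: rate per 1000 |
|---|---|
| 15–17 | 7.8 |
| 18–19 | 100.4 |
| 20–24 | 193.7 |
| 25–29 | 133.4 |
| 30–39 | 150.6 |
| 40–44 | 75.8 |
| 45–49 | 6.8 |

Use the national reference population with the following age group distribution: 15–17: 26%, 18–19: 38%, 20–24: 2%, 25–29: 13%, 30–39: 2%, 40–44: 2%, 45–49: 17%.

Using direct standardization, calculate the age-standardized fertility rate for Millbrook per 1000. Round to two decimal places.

67.08

Standard weights: 0.26, 0.38, 0.02, 0.13, 0.02, 0.02, 0.17.
Standardized rate: 0.2600×7.8 + 0.3800×100.4 + 0.0200×193.7 + 0.1300×133.4 + 0.0200×150.6 + 0.0200×75.8 + 0.1700×6.8 = 67.0800 per 1000.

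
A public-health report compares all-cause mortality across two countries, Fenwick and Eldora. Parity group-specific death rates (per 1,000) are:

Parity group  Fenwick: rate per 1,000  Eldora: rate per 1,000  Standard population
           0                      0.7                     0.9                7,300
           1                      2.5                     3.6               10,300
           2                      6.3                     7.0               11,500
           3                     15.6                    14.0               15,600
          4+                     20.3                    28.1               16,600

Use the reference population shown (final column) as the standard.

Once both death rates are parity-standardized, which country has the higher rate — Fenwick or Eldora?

Standard total = 61,300; weights = 0.1191, 0.1680, 0.1876, 0.2545, 0.2708.
Fenwick: 0.1191×0.7 + 0.1680×2.5 + 0.1876×6.3 + 0.2545×15.6 + 0.2708×20.3 = 11.1525 per 1,000.
Eldora: 0.1191×0.9 + 0.1680×3.6 + 0.1876×7.0 + 0.2545×14.0 + 0.2708×28.1 = 13.1976 per 1,000.

Eldora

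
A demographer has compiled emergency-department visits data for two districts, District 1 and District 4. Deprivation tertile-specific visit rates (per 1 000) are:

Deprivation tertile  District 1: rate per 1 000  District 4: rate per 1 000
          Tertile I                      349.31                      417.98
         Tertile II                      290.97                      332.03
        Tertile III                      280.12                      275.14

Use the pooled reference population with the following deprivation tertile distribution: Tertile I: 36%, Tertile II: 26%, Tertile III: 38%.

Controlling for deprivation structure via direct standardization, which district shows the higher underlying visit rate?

District 4

Standard weights: 0.36, 0.26, 0.38.
District 1: 0.3600×349.31 + 0.2600×290.97 + 0.3800×280.12 = 307.8494 per 1 000.
District 4: 0.3600×417.98 + 0.2600×332.03 + 0.3800×275.14 = 341.3538 per 1 000.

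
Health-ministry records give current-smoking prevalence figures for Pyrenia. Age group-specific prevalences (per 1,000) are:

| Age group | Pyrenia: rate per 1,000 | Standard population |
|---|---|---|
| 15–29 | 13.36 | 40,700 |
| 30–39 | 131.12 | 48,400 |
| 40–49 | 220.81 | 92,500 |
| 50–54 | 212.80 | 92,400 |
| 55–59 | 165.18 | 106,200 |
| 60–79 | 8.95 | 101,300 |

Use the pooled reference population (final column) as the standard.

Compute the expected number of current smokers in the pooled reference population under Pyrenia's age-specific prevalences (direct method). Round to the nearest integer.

65426

Expected current smokers = Σ (standard pop × age-specific rate ÷ 1,000)
= 40,700×13.36/1,000 + 48,400×131.12/1,000 + 92,500×220.81/1,000 + 92,400×212.80/1,000 + 106,200×165.18/1,000 + 101,300×8.95/1,000
= 543.75 + 6346.21 + 20424.92 + 19662.72 + 17542.12 + 906.63 = 65426.36.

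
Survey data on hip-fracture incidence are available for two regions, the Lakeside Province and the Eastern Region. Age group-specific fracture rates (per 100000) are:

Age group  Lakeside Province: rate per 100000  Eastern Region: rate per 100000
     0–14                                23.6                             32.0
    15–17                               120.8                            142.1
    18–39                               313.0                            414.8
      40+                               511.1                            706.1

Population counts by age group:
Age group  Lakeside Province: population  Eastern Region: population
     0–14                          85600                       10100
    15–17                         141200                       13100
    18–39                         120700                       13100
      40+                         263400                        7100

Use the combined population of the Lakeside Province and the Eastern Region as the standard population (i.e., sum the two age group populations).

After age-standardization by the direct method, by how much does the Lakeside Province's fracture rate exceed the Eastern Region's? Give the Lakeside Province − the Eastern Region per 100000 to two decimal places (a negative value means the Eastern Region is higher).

Combined standard total = 654300; weights = 0.1463, 0.2358, 0.2045, 0.4134.
The Lakeside Province: 0.1463×23.6 + 0.2358×120.8 + 0.2045×313.0 + 0.4134×511.1 = 307.2442 per 100000.
The Eastern Region: 0.1463×32.0 + 0.2358×142.1 + 0.2045×414.8 + 0.4134×706.1 = 414.9300 per 100000.
Difference = 307.2442 − 414.9300 = -107.6858.

-107.69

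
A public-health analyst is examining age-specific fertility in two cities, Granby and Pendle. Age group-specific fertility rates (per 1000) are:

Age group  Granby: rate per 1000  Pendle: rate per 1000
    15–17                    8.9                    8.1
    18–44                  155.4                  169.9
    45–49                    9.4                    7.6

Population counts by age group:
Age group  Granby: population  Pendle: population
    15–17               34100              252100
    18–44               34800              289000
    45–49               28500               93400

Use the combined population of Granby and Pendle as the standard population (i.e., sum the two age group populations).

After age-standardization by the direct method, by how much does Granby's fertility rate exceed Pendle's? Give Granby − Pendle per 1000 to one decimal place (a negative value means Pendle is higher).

-5.8

Combined standard total = 731900; weights = 0.3910, 0.4424, 0.1666.
Granby: 0.3910×8.9 + 0.4424×155.4 + 0.1666×9.4 = 73.7964 per 1000.
Pendle: 0.3910×8.1 + 0.4424×169.9 + 0.1666×7.6 = 79.5987 per 1000.
Difference = 73.7964 − 79.5987 = -5.8023.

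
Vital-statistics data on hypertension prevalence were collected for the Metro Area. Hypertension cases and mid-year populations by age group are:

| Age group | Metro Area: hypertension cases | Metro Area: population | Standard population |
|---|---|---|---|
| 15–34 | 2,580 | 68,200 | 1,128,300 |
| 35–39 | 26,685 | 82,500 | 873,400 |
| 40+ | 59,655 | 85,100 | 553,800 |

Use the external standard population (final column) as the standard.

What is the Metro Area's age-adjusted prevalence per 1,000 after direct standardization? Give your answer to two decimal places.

Age-specific rates per 1,000 for the Metro Area: 37.830, 323.455, 700.999.
Standard total = 2,555,500; weights = 0.4415, 0.3418, 0.2167.
Standardized rate: 0.4415×37.830 + 0.3418×323.455 + 0.2167×700.999 = 279.1633 per 1,000.

279.16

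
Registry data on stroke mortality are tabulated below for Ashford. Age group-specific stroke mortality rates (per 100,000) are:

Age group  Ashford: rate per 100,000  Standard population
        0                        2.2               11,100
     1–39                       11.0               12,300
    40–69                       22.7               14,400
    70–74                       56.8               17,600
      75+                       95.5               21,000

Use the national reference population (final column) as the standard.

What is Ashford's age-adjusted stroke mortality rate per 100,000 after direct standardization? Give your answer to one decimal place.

45.7

Standard total = 76,400; weights = 0.1453, 0.1610, 0.1885, 0.2304, 0.2749.
Standardized rate: 0.1453×2.2 + 0.1610×11.0 + 0.1885×22.7 + 0.2304×56.8 + 0.2749×95.5 = 45.7039 per 100,000.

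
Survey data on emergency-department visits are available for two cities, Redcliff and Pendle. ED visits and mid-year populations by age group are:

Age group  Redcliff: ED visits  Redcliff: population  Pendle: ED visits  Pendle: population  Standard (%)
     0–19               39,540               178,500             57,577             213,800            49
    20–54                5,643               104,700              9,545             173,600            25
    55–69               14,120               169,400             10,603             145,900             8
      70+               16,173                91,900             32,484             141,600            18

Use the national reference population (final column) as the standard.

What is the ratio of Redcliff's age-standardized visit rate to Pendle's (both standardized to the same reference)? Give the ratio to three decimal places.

Age-specific rates per 1,000 for Redcliff: 221.513, 53.897, 83.353, 175.985.
For Pendle: 269.303, 54.983, 72.673, 229.407.
Standard weights: 0.49, 0.25, 0.08, 0.18.
Redcliff: 0.4900×221.513 + 0.2500×53.897 + 0.0800×83.353 + 0.1800×175.985 = 160.3609 per 1,000.
Pendle: 0.4900×269.303 + 0.2500×54.983 + 0.0800×72.673 + 0.1800×229.407 = 192.8113 per 1,000.
Ratio = 160.3609 ÷ 192.8113 = 0.83170.

0.832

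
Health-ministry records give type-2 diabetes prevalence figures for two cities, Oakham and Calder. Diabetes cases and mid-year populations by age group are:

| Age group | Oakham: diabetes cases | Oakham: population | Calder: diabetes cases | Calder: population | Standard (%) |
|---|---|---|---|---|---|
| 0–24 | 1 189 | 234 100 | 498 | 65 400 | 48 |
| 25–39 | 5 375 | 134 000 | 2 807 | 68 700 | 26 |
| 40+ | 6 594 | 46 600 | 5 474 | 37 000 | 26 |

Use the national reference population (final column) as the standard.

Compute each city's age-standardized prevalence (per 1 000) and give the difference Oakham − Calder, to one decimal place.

-3.1

Age-specific rates per 1 000 for Oakham: 5.079, 40.112, 141.502.
For Calder: 7.615, 40.859, 147.946.
Standard weights: 0.48, 0.26, 0.26.
Oakham: 0.4800×5.079 + 0.2600×40.112 + 0.2600×141.502 = 49.6576 per 1 000.
Calder: 0.4800×7.615 + 0.2600×40.859 + 0.2600×147.946 = 52.7443 per 1 000.
Difference = 49.6576 − 52.7443 = -3.0867.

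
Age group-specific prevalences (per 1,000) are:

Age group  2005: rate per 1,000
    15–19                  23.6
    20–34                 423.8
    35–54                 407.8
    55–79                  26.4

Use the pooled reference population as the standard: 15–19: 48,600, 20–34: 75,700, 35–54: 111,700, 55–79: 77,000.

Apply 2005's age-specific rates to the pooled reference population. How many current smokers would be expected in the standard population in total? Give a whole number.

Expected current smokers = Σ (standard pop × age-specific rate ÷ 1,000)
= 48,600×23.6/1,000 + 75,700×423.8/1,000 + 111,700×407.8/1,000 + 77,000×26.4/1,000
= 1146.96 + 32081.66 + 45551.26 + 2032.80 = 80812.68.

80813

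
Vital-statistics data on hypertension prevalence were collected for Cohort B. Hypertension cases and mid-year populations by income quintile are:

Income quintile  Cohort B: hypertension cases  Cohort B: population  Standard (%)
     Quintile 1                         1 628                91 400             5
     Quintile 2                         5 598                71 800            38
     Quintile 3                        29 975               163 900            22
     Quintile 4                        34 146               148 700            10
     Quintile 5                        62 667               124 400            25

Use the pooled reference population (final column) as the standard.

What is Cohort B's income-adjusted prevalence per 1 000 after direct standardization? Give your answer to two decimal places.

Income-specific rates per 1 000 for Cohort B: 17.812, 77.967, 182.886, 229.630, 503.754.
Standard weights: 0.05, 0.38, 0.22, 0.10, 0.25.
Standardized rate: 0.0500×17.812 + 0.3800×77.967 + 0.2200×182.886 + 0.1000×229.630 + 0.2500×503.754 = 219.6543 per 1 000.

219.65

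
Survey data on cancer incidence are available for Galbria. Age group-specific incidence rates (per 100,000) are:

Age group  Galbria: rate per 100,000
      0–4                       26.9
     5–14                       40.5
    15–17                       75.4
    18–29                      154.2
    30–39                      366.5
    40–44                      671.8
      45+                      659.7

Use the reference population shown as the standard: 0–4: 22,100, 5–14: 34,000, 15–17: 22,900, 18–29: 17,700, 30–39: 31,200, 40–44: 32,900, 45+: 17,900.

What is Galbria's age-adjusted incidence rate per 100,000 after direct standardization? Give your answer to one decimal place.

Standard total = 178,700; weights = 0.1237, 0.1903, 0.1281, 0.0990, 0.1746, 0.1841, 0.1002.
Standardized rate: 0.1237×26.9 + 0.1903×40.5 + 0.1281×75.4 + 0.0990×154.2 + 0.1746×366.5 + 0.1841×671.8 + 0.1002×659.7 = 289.7210 per 100,000.

289.7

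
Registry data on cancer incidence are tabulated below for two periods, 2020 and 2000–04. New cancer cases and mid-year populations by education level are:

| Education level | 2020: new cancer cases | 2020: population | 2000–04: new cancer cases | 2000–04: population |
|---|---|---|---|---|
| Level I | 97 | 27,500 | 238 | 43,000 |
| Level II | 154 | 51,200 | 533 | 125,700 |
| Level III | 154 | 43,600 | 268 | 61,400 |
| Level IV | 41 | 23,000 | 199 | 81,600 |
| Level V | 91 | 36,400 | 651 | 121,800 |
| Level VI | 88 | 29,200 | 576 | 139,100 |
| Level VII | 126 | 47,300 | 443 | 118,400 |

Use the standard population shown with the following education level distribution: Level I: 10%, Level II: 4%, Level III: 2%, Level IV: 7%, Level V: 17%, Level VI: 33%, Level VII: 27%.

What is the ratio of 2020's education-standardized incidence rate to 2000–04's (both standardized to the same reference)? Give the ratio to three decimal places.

Education-specific rates per 100,000 for 2020: 352.73, 300.78, 353.21, 178.26, 250.00, 301.37, 266.38.
For 2000–04: 553.49, 424.03, 436.48, 243.87, 534.48, 414.09, 374.16.
Standard weights: 0.10, 0.04, 0.02, 0.07, 0.17, 0.33, 0.27.
2020: 0.1000×352.73 + 0.0400×300.78 + 0.0200×353.21 + 0.0700×178.26 + 0.1700×250.00 + 0.3300×301.37 + 0.2700×266.38 = 280.7224 per 100,000.
2000–04: 0.1000×553.49 + 0.0400×424.03 + 0.0200×436.48 + 0.0700×243.87 + 0.1700×534.48 + 0.3300×414.09 + 0.2700×374.16 = 426.6445 per 100,000.
Ratio = 280.7224 ÷ 426.6445 = 0.65798.

0.658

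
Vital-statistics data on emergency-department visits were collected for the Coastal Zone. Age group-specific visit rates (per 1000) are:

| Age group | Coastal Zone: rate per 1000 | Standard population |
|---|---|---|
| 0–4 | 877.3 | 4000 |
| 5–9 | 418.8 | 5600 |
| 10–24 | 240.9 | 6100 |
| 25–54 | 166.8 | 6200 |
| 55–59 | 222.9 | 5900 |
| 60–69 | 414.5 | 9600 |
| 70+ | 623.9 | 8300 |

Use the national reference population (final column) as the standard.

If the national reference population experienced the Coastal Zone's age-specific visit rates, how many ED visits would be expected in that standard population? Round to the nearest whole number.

Expected ED visits = Σ (standard pop × age-specific rate ÷ 1000)
= 4000×877.3/1000 + 5600×418.8/1000 + 6100×240.9/1000 + 6200×166.8/1000 + 5900×222.9/1000 + 9600×414.5/1000 + 8300×623.9/1000
= 3509.20 + 2345.28 + 1469.49 + 1034.16 + 1315.11 + 3979.20 + 5178.37 = 18830.81.

18831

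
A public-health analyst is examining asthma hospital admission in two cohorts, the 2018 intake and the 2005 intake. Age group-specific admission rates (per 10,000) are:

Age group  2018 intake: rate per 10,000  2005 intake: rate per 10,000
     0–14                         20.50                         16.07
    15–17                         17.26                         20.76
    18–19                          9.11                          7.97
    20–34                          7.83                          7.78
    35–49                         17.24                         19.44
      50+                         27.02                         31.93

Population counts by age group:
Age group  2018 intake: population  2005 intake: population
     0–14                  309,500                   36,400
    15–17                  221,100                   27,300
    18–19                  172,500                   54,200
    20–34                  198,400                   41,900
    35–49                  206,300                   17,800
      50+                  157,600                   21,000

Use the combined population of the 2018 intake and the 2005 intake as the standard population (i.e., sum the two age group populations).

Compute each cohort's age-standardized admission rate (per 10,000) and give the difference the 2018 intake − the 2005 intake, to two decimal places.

Combined standard total = 1,464,000; weights = 0.2363, 0.1697, 0.1548, 0.1641, 0.1531, 0.1220.
The 2018 intake: 0.2363×20.50 + 0.1697×17.26 + 0.1548×9.11 + 0.1641×7.83 + 0.1531×17.24 + 0.1220×27.02 = 16.4033 per 10,000.
The 2005 intake: 0.2363×16.07 + 0.1697×20.76 + 0.1548×7.97 + 0.1641×7.78 + 0.1531×19.44 + 0.1220×31.93 = 16.7015 per 10,000.
Difference = 16.4033 − 16.7015 = -0.2982.

-0.30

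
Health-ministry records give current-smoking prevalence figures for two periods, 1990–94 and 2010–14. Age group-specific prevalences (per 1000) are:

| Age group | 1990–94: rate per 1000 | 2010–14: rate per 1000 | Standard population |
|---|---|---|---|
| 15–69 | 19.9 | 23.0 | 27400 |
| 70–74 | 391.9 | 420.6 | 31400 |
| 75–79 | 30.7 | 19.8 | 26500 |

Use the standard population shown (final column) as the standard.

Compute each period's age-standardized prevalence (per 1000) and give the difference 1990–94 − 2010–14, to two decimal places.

-8.17

Standard total = 85300; weights = 0.3212, 0.3681, 0.3107.
1990–94: 0.3212×19.9 + 0.3681×391.9 + 0.3107×30.7 = 160.1931 per 1000.
2010–14: 0.3212×23.0 + 0.3681×420.6 + 0.3107×19.8 = 168.3674 per 1000.
Difference = 160.1931 − 168.3674 = -8.1743.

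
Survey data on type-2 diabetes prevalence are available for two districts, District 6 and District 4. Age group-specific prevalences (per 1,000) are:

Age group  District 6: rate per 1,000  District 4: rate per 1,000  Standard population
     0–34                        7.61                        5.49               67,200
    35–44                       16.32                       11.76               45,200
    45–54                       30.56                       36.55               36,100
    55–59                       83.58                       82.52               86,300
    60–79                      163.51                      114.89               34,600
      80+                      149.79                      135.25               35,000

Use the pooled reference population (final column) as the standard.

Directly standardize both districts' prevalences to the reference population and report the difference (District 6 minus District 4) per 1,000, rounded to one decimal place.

7.9

Standard total = 304,400; weights = 0.2208, 0.1485, 0.1186, 0.2835, 0.1137, 0.1150.
District 6: 0.2208×7.61 + 0.1485×16.32 + 0.1186×30.56 + 0.2835×83.58 + 0.1137×163.51 + 0.1150×149.79 = 67.2317 per 1,000.
District 4: 0.2208×5.49 + 0.1485×11.76 + 0.1186×36.55 + 0.2835×82.52 + 0.1137×114.89 + 0.1150×135.25 = 59.2981 per 1,000.
Difference = 67.2317 − 59.2981 = 7.9335.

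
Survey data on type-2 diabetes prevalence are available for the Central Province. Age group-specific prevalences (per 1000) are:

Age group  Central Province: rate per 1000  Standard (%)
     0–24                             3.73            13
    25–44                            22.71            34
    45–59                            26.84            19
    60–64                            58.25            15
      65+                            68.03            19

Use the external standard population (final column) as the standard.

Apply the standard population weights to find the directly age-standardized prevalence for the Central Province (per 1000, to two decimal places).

34.97

Standard weights: 0.13, 0.34, 0.19, 0.15, 0.19.
Standardized rate: 0.1300×3.73 + 0.3400×22.71 + 0.1900×26.84 + 0.1500×58.25 + 0.1900×68.03 = 34.9691 per 1000.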